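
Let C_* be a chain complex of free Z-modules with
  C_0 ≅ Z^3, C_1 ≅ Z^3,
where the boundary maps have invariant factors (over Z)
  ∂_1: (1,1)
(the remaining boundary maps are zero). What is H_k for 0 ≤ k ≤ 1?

H_0: b_0 = 3 − 0 − 2 = 1; torsion from ∂_1 factors > 1: none. So H_0 ≅ Z.
H_1: b_1 = 3 − 2 − 0 = 1; torsion from ∂_2 factors > 1: none. So H_1 ≅ Z.

H_0 ≅ Z,  H_1 ≅ Z.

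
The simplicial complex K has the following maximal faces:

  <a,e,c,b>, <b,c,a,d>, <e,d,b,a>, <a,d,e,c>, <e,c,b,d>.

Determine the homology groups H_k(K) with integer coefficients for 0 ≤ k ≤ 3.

H_0 ≅ Z,  H_1 = 0,  H_2 = 0,  H_3 ≅ Z.

We work with the vertex ordering a < b < c < d < e. The simplices of K, each written with vertices in increasing order, are:

  0-simplices (5): a, b, c, d, e
  1-simplices (10): ab, ac, ad, ae, bc, bd, be, cd, ce, de
  2-simplices (10): abc, abd, abe, acd, ace, ade, bcd, bce, bde, cde
  3-simplices (5): abcd, abce, abde, acde, bcde

so the chain groups are C_0 ≅ Z^5, C_1 ≅ Z^10, C_2 ≅ Z^10, C_3 ≅ Z^5.

The boundary map ∂_1: C_1 → C_0 maps an edge to its endpoints' difference, ∂[p,q] = q − p.
As a 5×10 matrix over Z this has rank 4, with invariant factors (1,1,1,1).

Boundary ∂_2: C_2 → C_1 acts by ∂[p,q,r] = [q,r] − [p,r] + [p,q]. For instance
  ∂abe = be − ae + ab,
  ∂ace = ce − ae + ac.
This gives a 10×10 integer matrix of rank 6; reducing to Smith normal form yields diagonal entries (1,1,1,1,1,1).

Boundary ∂_3: C_3 → C_2 sends each 3-simplex σ to the alternating sum Σ_i (−1)^i (σ with its i-th vertex removed). For instance
  ∂abde = bde − ade + abe − abd,
  ∂bcde = cde − bde + bce − bcd.
The 10×5 boundary matrix has rank 4 and Smith normal form diag(1,1,1,1).

From H_k ≅ ker(∂_k) / im(∂_{k+1}) we obtain:

  H_0: rank C_0 − rank ∂_1 = 5 − 4 = 1, and the invariant factors of ∂_1 are all 1, so H_0 = Z.
  H_1: rank ker ∂_1 − rank ∂_2 = (10 − 4) − 6 = 0, and the invariant factors of ∂_2 are all 1, so H_1 = 0.
  H_2: rank ker ∂_2 − rank ∂_3 = (10 − 6) − 4 = 0, and the invariant factors of ∂_3 are all 1, so H_2 = 0.
  H_3: rank ker ∂_3 − rank ∂_4 = (5 − 4) − 0 = 1, and there is no ∂_4, so H_3 = Z.

As a check, the Euler characteristic is 5 − 10 + 10 − 5 = 0, which agrees with 1 − 0 + 0 − 1 = 0.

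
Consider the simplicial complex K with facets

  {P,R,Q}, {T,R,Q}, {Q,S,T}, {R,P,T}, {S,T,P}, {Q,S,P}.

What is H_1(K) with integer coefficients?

H_1 = 0.

We work with the vertex ordering P < Q < R < S < T. The simplices of K, each written with vertices in increasing order, are:

  0-simplices (5): P, Q, R, S, T
  1-simplices (9): PQ, PR, PS, PT, QR, QS, QT, RT, ST
  2-simplices (6): PQR, PQS, PRT, PST, QRT, QST

so the chain groups are C_0 ≅ Z^5, C_1 ≅ Z^9, C_2 ≅ Z^6.

Boundary ∂_1: C_1 → C_0 is given by ∂[p,q] = [q] − [p]. For instance
  ∂QR = R − Q.
As a 5×9 matrix over Z this has rank 4, with invariant factors (1,1,1,1).

The boundary map ∂_2: C_2 → C_1 sends each 2-simplex [p,q,r] to [q,r] − [p,r] + [p,q]. For instance
  ∂QST = ST − QT + QS,
  ∂QRT = RT − QT + QR.
The resulting 9×6 matrix has rank 5, and its Smith normal form has invariant factors (1,1,1,1,1).

Reading off H_k = ker ∂_k / im ∂_{k+1}:

  H_1: rank ker ∂_1 − rank ∂_2 = (9 − 4) − 5 = 0, and the invariant factors of ∂_2 are all 1, so H_1 ≅ 0.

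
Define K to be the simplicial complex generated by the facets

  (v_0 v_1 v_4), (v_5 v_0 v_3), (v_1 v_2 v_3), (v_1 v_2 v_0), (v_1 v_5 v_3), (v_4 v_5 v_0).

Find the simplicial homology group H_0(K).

H_0 ≅ Z.

K has 6 vertices, 12 edges, 6 triangles.
rank ∂_0 = 0, rank ∂_1 = 5 ⇒ b_0 = 6 − 0 − 5 = 1; all invariant factors of ∂_1 are 1 so no torsion. So H_0 ≅ Z.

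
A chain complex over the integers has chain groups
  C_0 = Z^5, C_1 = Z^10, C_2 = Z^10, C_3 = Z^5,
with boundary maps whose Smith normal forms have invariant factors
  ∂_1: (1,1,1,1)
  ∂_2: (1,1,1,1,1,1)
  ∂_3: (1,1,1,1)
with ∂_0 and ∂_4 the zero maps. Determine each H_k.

H_0 = Z,  H_1 = 0,  H_2 = 0,  H_3 = Z.

H_0: b_0 = 5 − 0 − 4 = 1; torsion from ∂_1 factors > 1: none. So H_0 = Z.
H_1: b_1 = 10 − 4 − 6 = 0; torsion from ∂_2 factors > 1: none. So H_1 = 0.
H_2: b_2 = 10 − 6 − 4 = 0; torsion from ∂_3 factors > 1: none. So H_2 = 0.
H_3: b_3 = 5 − 4 − 0 = 1; torsion from ∂_4 factors > 1: none. So H_3 = Z.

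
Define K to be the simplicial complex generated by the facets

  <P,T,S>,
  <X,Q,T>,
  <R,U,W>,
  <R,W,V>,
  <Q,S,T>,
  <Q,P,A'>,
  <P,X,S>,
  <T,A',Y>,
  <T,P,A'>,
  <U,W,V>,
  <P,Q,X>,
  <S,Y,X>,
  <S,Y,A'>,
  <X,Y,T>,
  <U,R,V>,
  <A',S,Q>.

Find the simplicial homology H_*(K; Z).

Fix the vertex order P < Q < R < S < T < U < V < W < X < Y < A' and write every simplex with vertices in increasing order. Then dim K = 2 and the simplices of K are:

  0-simplices (11): [P], [Q], [R], [S], [T], [U], [V], [W], [X], [Y], [A']
  1-simplices (24): (24 of them)
  2-simplices (16): [P,Q,X], [P,Q,A'], [P,S,T], [P,S,X], [P,T,A'], [Q,S,T], [Q,S,A'], [Q,T,X], [R,U,V], [R,U,W], [R,V,W], [S,X,Y], [S,Y,A'], [T,X,Y], [T,Y,A'], [U,V,W]

giving chain groups C_0 ≅ Z^11, C_1 ≅ Z^24, C_2 ≅ Z^16.

Boundary ∂_1: C_1 → C_0 maps an edge to its endpoints' difference, ∂[p,q] = q − p. For instance
  ∂[Q,T] = [T] − [Q].
This gives a 11×24 integer matrix of rank 9; reducing to Smith normal form yields diagonal entries (1,1,1,1,1,1,1,1,1).

The boundary map ∂_2: C_2 → C_1 maps a triangle to the signed sum of its edges. For instance
  ∂[R,V,W] = [V,W] − [R,W] + [R,V],
  ∂[S,Y,A'] = [Y,A'] − [S,A'] + [S,Y].
This gives a 24×16 integer matrix of rank 15; reducing to Smith normal form yields diagonal entries (1,1,1,1,1,1,1,1,1,1,1,1,1,1,2).

From H_k ≅ ker(∂_k) / im(∂_{k+1}) we obtain:

  H_0: rank C_0 − rank ∂_1 = 11 − 9 = 2, and the invariant factors of ∂_1 are all 1, so H_0 = Z^2.
  H_1: rank ker ∂_1 − rank ∂_2 = (24 − 9) − 15 = 0, and ∂_2 has invariant factor 2 > 1, so H_1 = Z/2Z.
  H_2: rank ker ∂_2 − rank ∂_3 = (16 − 15) − 0 = 1, and there is no ∂_3, so H_2 = Z.

As a check, the Euler characteristic is 11 − 24 + 16 = 3, which agrees with 2 − 0 + 1 = 3.

H_0 = Z^2,  H_1 = Z/2Z,  H_2 = Z.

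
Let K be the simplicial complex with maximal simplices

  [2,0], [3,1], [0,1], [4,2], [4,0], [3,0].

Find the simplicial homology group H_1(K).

H_1 = Z^2.

Order the vertices as 0 < 1 < 2 < 3 < 4. Listing each simplex with vertices in this order, K has dimension 1 with simplices:

  0-simplices (5): [0], [1], [2], [3], [4]
  1-simplices (6): [0,1], [0,2], [0,3], [0,4], [1,3], [2,4]

Hence C_0 ≅ Z^5, C_1 ≅ Z^6.

∂_1: C_1 → C_0 maps an edge to its endpoints' difference, ∂[p,q] = q − p. For instance
  ∂[2,4] = [4] − [2].
This gives a 5×6 integer matrix of rank 4; reducing to Smith normal form yields diagonal entries (1,1,1,1).

Now H_k = ker ∂_k / im ∂_{k+1}, so:

  H_1: rank ker ∂_1 − rank ∂_2 = (6 − 4) − 0 = 2, and there is no ∂_2, so H_1 = Z^2.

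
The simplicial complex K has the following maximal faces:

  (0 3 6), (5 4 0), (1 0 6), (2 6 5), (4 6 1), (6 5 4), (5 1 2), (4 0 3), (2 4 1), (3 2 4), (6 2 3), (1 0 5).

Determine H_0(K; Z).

We work with the vertex ordering 0 < 1 < 2 < 3 < 4 < 5 < 6. The simplices of K, each written with vertices in increasing order, are:

  0-simplices (7): [0], [1], [2], [3], [4], [5], [6]
  1-simplices (18): [0,1], [0,3], [0,4], [0,5], [0,6], [1,2], [1,4], [1,5], [1,6], [2,3], [2,4], [2,5], [2,6], [3,4], [3,6], [4,5], [4,6], [5,6]
  2-simplices (12): [0,1,5], [0,1,6], [0,3,4], [0,3,6], [0,4,5], [1,2,4], [1,2,5], [1,4,6], [2,3,4], [2,3,6], [2,5,6], [4,5,6]

so the chain groups are C_0 ≅ Z^7, C_1 ≅ Z^18, C_2 ≅ Z^12.

∂_1: C_1 → C_0 maps an edge to its endpoints' difference, ∂[p,q] = q − p.
The 7×18 boundary matrix has rank 6 and Smith normal form diag(1,1,1,1,1,1).

∂_2: C_2 → C_1 sends each 2-simplex [p,q,r] to [q,r] − [p,r] + [p,q]. For instance
  ∂[0,1,6] = [1,6] − [0,6] + [0,1],
  ∂[0,4,5] = [4,5] − [0,5] + [0,4].
The 18×12 boundary matrix has rank 12 and Smith normal form diag(1,1,1,1,1,1,1,1,1,1,1,2).

Reading off H_k = ker ∂_k / im ∂_{k+1}:

  H_0: rank C_0 − rank ∂_1 = 7 − 6 = 1, and the invariant factors of ∂_1 are all 1, so H_0 = Z.

(K is a triangulation of the real projective plane RP^2.)

H_0 ≅ Z.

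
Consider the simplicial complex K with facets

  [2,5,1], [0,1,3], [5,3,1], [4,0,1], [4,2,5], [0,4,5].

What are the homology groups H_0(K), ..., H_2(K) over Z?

Take the total order 0 < 1 < 2 < 3 < 4 < 5 on the vertex set. Then K (dimension 2) consists of the simplices:

  0-simplices (6): [0], [1], [2], [3], [4], [5]
  1-simplices (12): [0,1], [0,3], [0,4], [0,5], [1,2], [1,3], [1,4], [1,5], [2,4], [2,5], [3,5], [4,5]
  2-simplices (6): [0,1,3], [0,1,4], [0,4,5], [1,2,5], [1,3,5], [2,4,5]

Hence C_0 ≅ Z^6, C_1 ≅ Z^12, C_2 ≅ Z^6.

Boundary ∂_1: C_1 → C_0 sends each edge [p,q] (with p < q) to q − p.
This gives a 6×12 integer matrix of rank 5; reducing to Smith normal form yields diagonal entries (1,1,1,1,1).

∂_2: C_2 → C_1 maps a triangle to the signed sum of its edges. For instance
  ∂[0,4,5] = [4,5] − [0,5] + [0,4],
  ∂[1,2,5] = [2,5] − [1,5] + [1,2].
The resulting 12×6 matrix has rank 6, and its Smith normal form has invariant factors (1,1,1,1,1,1).

Reading off H_k = ker ∂_k / im ∂_{k+1}:

  H_0: rank C_0 − rank ∂_1 = 6 − 5 = 1, and the invariant factors of ∂_1 are all 1, so H_0 = Z.
  H_1: rank ker ∂_1 − rank ∂_2 = (12 − 5) − 6 = 1, and the invariant factors of ∂_2 are all 1, so H_1 = Z.
  H_2: rank ker ∂_2 − rank ∂_3 = (6 − 6) − 0 = 0, and there is no ∂_3, so H_2 = 0.

H_0 = Z,  H_1 = Z,  H_2 = 0.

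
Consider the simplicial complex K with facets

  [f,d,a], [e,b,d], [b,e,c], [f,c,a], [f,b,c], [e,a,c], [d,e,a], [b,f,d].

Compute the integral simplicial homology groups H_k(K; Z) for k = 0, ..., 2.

Take the total order a < b < c < d < e < f on the vertex set. Then K (dimension 2) consists of the simplices:

  0-simplices (6): a, b, c, d, e, f
  1-simplices (12): ac, ad, ae, af, bc, bd, be, bf, ce, cf, de, df
  2-simplices (8): ace, acf, ade, adf, bce, bcf, bde, bdf

giving chain groups C_0 ≅ Z^6, C_1 ≅ Z^12, C_2 ≅ Z^8.

∂_1: C_1 → C_0 maps an edge to its endpoints' difference, ∂[p,q] = q − p. For instance
  ∂df = f − d.
As a 6×12 matrix over Z this has rank 5, with invariant factors (1,1,1,1,1).

Boundary ∂_2: C_2 → C_1 acts by ∂[p,q,r] = [q,r] − [p,r] + [p,q]. For instance
  ∂bdf = df − bf + bd,
  ∂ace = ce − ae + ac.
The resulting 12×8 matrix has rank 7, and its Smith normal form has invariant factors (1,1,1,1,1,1,1).

From H_k ≅ ker(∂_k) / im(∂_{k+1}) we obtain:

  H_0: rank C_0 − rank ∂_1 = 6 − 5 = 1, and the invariant factors of ∂_1 are all 1, so H_0 ≅ Z.
  H_1: rank ker ∂_1 − rank ∂_2 = (12 − 5) − 7 = 0, and the invariant factors of ∂_2 are all 1, so H_1 ≅ 0.
  H_2: rank ker ∂_2 − rank ∂_3 = (8 − 7) − 0 = 1, and there is no ∂_3, so H_2 ≅ Z.

As a check, the Euler characteristic is 6 − 12 + 8 = 2, which agrees with 1 − 0 + 1 = 2.

H_0 = Z,  H_1 = 0,  H_2 = Z.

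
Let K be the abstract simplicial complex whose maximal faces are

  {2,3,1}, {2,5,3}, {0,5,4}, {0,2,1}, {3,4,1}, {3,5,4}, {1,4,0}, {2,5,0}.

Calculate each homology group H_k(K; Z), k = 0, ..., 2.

K has 6 vertices, 12 edges, 8 triangles.
rank ∂_0 = 0, rank ∂_1 = 5 ⇒ b_0 = 6 − 0 − 5 = 1; all invariant factors of ∂_1 are 1 so no torsion. So H_0 ≅ Z.
rank ∂_1 = 5, rank ∂_2 = 7 ⇒ b_1 = 12 − 5 − 7 = 0; all invariant factors of ∂_2 are 1 so no torsion. So H_1 ≅ 0.
rank ∂_2 = 7, rank ∂_3 = 0 ⇒ b_2 = 8 − 7 − 0 = 1. So H_2 ≅ Z.

H_0 = Z,  H_1 = 0,  H_2 = Z.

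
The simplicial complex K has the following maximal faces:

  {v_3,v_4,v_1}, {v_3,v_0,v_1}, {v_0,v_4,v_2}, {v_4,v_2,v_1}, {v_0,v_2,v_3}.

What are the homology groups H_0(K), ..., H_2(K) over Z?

H_0 = Z,  H_1 = Z,  H_2 = 0.

Fix the vertex order v_0 < v_1 < v_2 < v_3 < v_4 and write every simplex with vertices in increasing order. Then dim K = 2 and the simplices of K are:

  0-simplices (5): [v_0], [v_1], [v_2], [v_3], [v_4]
  1-simplices (10): [v_0,v_1], [v_0,v_2], [v_0,v_3], [v_0,v_4], [v_1,v_2], [v_1,v_3], [v_1,v_4], [v_2,v_3], [v_2,v_4], [v_3,v_4]
  2-simplices (5): [v_0,v_1,v_3], [v_0,v_2,v_3], [v_0,v_2,v_4], [v_1,v_2,v_4], [v_1,v_3,v_4]

so the chain groups are C_0 ≅ Z^5, C_1 ≅ Z^10, C_2 ≅ Z^5.

Boundary ∂_1: C_1 → C_0 maps an edge to its endpoints' difference, ∂[p,q] = q − p. For instance
  ∂[v_1,v_3] = [v_3] − [v_1].
The 5×10 boundary matrix has rank 4 and Smith normal form diag(1,1,1,1).

∂_2: C_2 → C_1 acts by ∂[p,q,r] = [q,r] − [p,r] + [p,q]. For instance
  ∂[v_0,v_1,v_3] = [v_1,v_3] − [v_0,v_3] + [v_0,v_1],
  ∂[v_0,v_2,v_4] = [v_2,v_4] − [v_0,v_4] + [v_0,v_2].
The 10×5 boundary matrix has rank 5 and Smith normal form diag(1,1,1,1,1).

Computing H_k = (kernel of ∂_k) / (image of ∂_{k+1}):

  H_0: rank C_0 − rank ∂_1 = 5 − 4 = 1, and the invariant factors of ∂_1 are all 1, so H_0 ≅ Z.
  H_1: rank ker ∂_1 − rank ∂_2 = (10 − 4) − 5 = 1, and the invariant factors of ∂_2 are all 1, so H_1 ≅ Z.
  H_2: rank ker ∂_2 − rank ∂_3 = (5 − 5) − 0 = 0, and there is no ∂_3, so H_2 ≅ 0.

(K is a triangulation of the Möbius band.)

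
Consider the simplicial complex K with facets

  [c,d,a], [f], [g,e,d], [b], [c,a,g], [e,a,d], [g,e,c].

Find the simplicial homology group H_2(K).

We work with the vertex ordering a < b < c < d < e < f < g. The simplices of K, each written with vertices in increasing order, are:

  0-simplices (7): a, b, c, d, e, f, g
  1-simplices (10): ac, ad, ae, ag, cd, ce, cg, de, dg, eg
  2-simplices (5): acd, acg, ade, ceg, deg

giving chain groups C_0 ≅ Z^7, C_1 ≅ Z^10, C_2 ≅ Z^5.

Boundary ∂_1: C_1 → C_0 sends each edge [p,q] (with p < q) to q − p.
The resulting 7×10 matrix has rank 4, and its Smith normal form has invariant factors (1,1,1,1).

Boundary ∂_2: C_2 → C_1 acts by ∂[p,q,r] = [q,r] − [p,r] + [p,q]. For instance
  ∂acg = cg − ag + ac,
  ∂ade = de − ae + ad.
The 10×5 boundary matrix has rank 5 and Smith normal form diag(1,1,1,1,1).

From H_k ≅ ker(∂_k) / im(∂_{k+1}) we obtain:

  H_2: rank ker ∂_2 − rank ∂_3 = (5 − 5) − 0 = 0, and there is no ∂_3, so H_2 ≅ 0.

(K is a triangulation of the disjoint union of the Möbius band and a set of 2 points.)

H_2 = 0.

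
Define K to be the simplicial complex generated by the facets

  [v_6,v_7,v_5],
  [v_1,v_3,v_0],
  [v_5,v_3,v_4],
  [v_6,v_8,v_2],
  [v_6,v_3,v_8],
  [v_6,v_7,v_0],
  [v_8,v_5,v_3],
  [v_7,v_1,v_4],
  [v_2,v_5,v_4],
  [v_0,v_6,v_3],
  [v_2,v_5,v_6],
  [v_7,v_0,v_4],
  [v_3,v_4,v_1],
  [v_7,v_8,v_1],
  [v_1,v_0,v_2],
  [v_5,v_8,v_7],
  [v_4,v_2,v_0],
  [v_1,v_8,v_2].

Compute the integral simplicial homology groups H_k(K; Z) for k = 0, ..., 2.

H_0 ≅ Z,  H_1 ≅ Z × Z/2,  H_2 = 0.

Take the total order v_0 < v_1 < v_2 < v_3 < v_4 < v_5 < v_6 < v_7 < v_8 on the vertex set. Then K (dimension 2) consists of the simplices:

  0-simplices (9): [v_0], [v_1], [v_2], [v_3], [v_4], [v_5], [v_6], [v_7], [v_8]
  1-simplices (27): (27 of them)
  2-simplices (18): (18 of them)

Hence C_0 ≅ Z^9, C_1 ≅ Z^27, C_2 ≅ Z^18.

The boundary map ∂_1: C_1 → C_0 sends each edge [p,q] (with p < q) to q − p. For instance
  ∂[v_1,v_7] = [v_7] − [v_1].
The 9×27 boundary matrix has rank 8 and Smith normal form diag(1,1,1,1,1,1,1,1).

∂_2: C_2 → C_1 maps a triangle to the signed sum of its edges. For instance
  ∂[v_2,v_6,v_8] = [v_6,v_8] − [v_2,v_8] + [v_2,v_6],
  ∂[v_0,v_1,v_3] = [v_1,v_3] − [v_0,v_3] + [v_0,v_1].
This gives a 27×18 integer matrix of rank 18; reducing to Smith normal form yields diagonal entries (1,1,1,1,1,1,1,1,1,1,1,1,1,1,1,1,1,2).

Reading off H_k = ker ∂_k / im ∂_{k+1}:

  H_0: rank C_0 − rank ∂_1 = 9 − 8 = 1, and the invariant factors of ∂_1 are all 1, so H_0 ≅ Z.
  H_1: rank ker ∂_1 − rank ∂_2 = (27 − 8) − 18 = 1, and ∂_2 has invariant factor 2 > 1, so H_1 ≅ Z × Z/2.
  H_2: rank ker ∂_2 − rank ∂_3 = (18 − 18) − 0 = 0, and there is no ∂_3, so H_2 ≅ 0.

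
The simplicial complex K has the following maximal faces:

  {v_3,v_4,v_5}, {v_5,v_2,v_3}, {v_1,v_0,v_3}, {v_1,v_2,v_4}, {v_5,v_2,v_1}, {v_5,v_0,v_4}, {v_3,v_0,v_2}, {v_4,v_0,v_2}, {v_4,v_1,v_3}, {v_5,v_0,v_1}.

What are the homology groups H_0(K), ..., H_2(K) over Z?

H_0 ≅ Z,  H_1 ≅ Z_2,  H_2 = 0.

Fix the vertex order v_0 < v_1 < v_2 < v_3 < v_4 < v_5 and write every simplex with vertices in increasing order. Then dim K = 2 and the simplices of K are:

  0-simplices (6): [v_0], [v_1], [v_2], [v_3], [v_4], [v_5]
  1-simplices (15): (15 of them)
  2-simplices (10): [v_0,v_1,v_3], [v_0,v_1,v_5], [v_0,v_2,v_3], [v_0,v_2,v_4], [v_0,v_4,v_5], [v_1,v_2,v_4], [v_1,v_2,v_5], [v_1,v_3,v_4], [v_2,v_3,v_5], [v_3,v_4,v_5]

Hence C_0 ≅ Z^6, C_1 ≅ Z^15, C_2 ≅ Z^10.

The boundary map ∂_1: C_1 → C_0 sends each edge [p,q] (with p < q) to q − p. For instance
  ∂[v_1,v_3] = [v_3] − [v_1].
The 6×15 boundary matrix has rank 5 and Smith normal form diag(1,1,1,1,1).

The boundary map ∂_2: C_2 → C_1 maps a triangle to the signed sum of its edges. For instance
  ∂[v_0,v_1,v_5] = [v_1,v_5] − [v_0,v_5] + [v_0,v_1],
  ∂[v_0,v_4,v_5] = [v_4,v_5] − [v_0,v_5] + [v_0,v_4].
The resulting 15×10 matrix has rank 10, and its Smith normal form has invariant factors (1,1,1,1,1,1,1,1,1,2).

Reading off H_k = ker ∂_k / im ∂_{k+1}:

  H_0: rank C_0 − rank ∂_1 = 6 − 5 = 1, and the invariant factors of ∂_1 are all 1, so H_0 = Z.
  H_1: rank ker ∂_1 − rank ∂_2 = (15 − 5) − 10 = 0, and ∂_2 has invariant factor 2 > 1, so H_1 = Z_2.
  H_2: rank ker ∂_2 − rank ∂_3 = (10 − 10) − 0 = 0, and there is no ∂_3, so H_2 = 0.

As a check, the Euler characteristic is 6 − 15 + 10 = 1, which agrees with 1 − 0 + 0 = 1.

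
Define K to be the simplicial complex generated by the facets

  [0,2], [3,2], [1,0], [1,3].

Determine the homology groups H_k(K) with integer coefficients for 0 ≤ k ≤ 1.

Take the total order 0 < 1 < 2 < 3 on the vertex set. Then K (dimension 1) consists of the simplices:

  0-simplices (4): [0], [1], [2], [3]
  1-simplices (4): [0,1], [0,2], [1,3], [2,3]

so the chain groups are C_0 ≅ Z^4, C_1 ≅ Z^4.

The boundary map ∂_1: C_1 → C_0 is given by ∂[p,q] = [q] − [p].
The 4×4 boundary matrix has rank 3 and Smith normal form diag(1,1,1).

Computing H_k = (kernel of ∂_k) / (image of ∂_{k+1}):

  H_0: rank C_0 − rank ∂_1 = 4 − 3 = 1, and the invariant factors of ∂_1 are all 1, so H_0 = Z.
  H_1: rank ker ∂_1 − rank ∂_2 = (4 − 3) − 0 = 1, and there is no ∂_2, so H_1 = Z.

As a check, the Euler characteristic is 4 − 4 = 0, which agrees with 1 − 1 = 0.

H_0 ≅ Z,  H_1 ≅ Z.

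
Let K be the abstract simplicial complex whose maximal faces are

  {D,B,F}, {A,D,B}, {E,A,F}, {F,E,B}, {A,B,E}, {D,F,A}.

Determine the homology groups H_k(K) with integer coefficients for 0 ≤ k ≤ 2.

K has 5 vertices, 9 edges, 6 triangles.
rank ∂_0 = 0, rank ∂_1 = 4 ⇒ b_0 = 5 − 0 − 4 = 1; all invariant factors of ∂_1 are 1 so no torsion. So H_0 ≅ Z.
rank ∂_1 = 4, rank ∂_2 = 5 ⇒ b_1 = 9 − 4 − 5 = 0; all invariant factors of ∂_2 are 1 so no torsion. So H_1 ≅ 0.
rank ∂_2 = 5, rank ∂_3 = 0 ⇒ b_2 = 6 − 5 − 0 = 1. So H_2 ≅ Z.

H_0 ≅ Z,  H_1 = 0,  H_2 ≅ Z.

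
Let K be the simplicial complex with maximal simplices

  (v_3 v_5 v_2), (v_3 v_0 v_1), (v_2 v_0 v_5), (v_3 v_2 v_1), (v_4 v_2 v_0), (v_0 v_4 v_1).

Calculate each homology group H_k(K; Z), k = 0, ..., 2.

H_0 ≅ Z,  H_1 ≅ Z,  H_2 = 0.

Take the total order v_0 < v_1 < v_2 < v_3 < v_4 < v_5 on the vertex set. Then K (dimension 2) consists of the simplices:

  0-simplices (6): [v_0], [v_1], [v_2], [v_3], [v_4], [v_5]
  1-simplices (12): [v_0,v_1], [v_0,v_2], [v_0,v_3], [v_0,v_4], [v_0,v_5], [v_1,v_2], [v_1,v_3], [v_1,v_4], [v_2,v_3], [v_2,v_4], [v_2,v_5], [v_3,v_5]
  2-simplices (6): [v_0,v_1,v_3], [v_0,v_1,v_4], [v_0,v_2,v_4], [v_0,v_2,v_5], [v_1,v_2,v_3], [v_2,v_3,v_5]

so the chain groups are C_0 ≅ Z^6, C_1 ≅ Z^12, C_2 ≅ Z^6.

∂_1: C_1 → C_0 maps an edge to its endpoints' difference, ∂[p,q] = q − p. For instance
  ∂[v_2,v_4] = [v_4] − [v_2].
The resulting 6×12 matrix has rank 5, and its Smith normal form has invariant factors (1,1,1,1,1).

Boundary ∂_2: C_2 → C_1 acts by ∂[p,q,r] = [q,r] − [p,r] + [p,q]. For instance
  ∂[v_1,v_2,v_3] = [v_2,v_3] − [v_1,v_3] + [v_1,v_2],
  ∂[v_2,v_3,v_5] = [v_3,v_5] − [v_2,v_5] + [v_2,v_3].
This gives a 12×6 integer matrix of rank 6; reducing to Smith normal form yields diagonal entries (1,1,1,1,1,1).

Reading off H_k = ker ∂_k / im ∂_{k+1}:

  H_0: rank C_0 − rank ∂_1 = 6 − 5 = 1, and the invariant factors of ∂_1 are all 1, so H_0 ≅ Z.
  H_1: rank ker ∂_1 − rank ∂_2 = (12 − 5) − 6 = 1, and the invariant factors of ∂_2 are all 1, so H_1 ≅ Z.
  H_2: rank ker ∂_2 − rank ∂_3 = (6 − 6) − 0 = 0, and there is no ∂_3, so H_2 ≅ 0.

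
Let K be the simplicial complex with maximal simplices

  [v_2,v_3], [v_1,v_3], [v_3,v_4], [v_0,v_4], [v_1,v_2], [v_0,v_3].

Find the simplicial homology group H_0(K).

H_0 = Z.

Take the total order v_0 < v_1 < v_2 < v_3 < v_4 on the vertex set. Then K (dimension 1) consists of the simplices:

  0-simplices (5): [v_0], [v_1], [v_2], [v_3], [v_4]
  1-simplices (6): [v_0,v_3], [v_0,v_4], [v_1,v_2], [v_1,v_3], [v_2,v_3], [v_3,v_4]

so the chain groups are C_0 ≅ Z^5, C_1 ≅ Z^6.

The boundary map ∂_1: C_1 → C_0 sends each edge [p,q] (with p < q) to q − p.
This gives a 5×6 integer matrix of rank 4; reducing to Smith normal form yields diagonal entries (1,1,1,1).

Computing H_k = (kernel of ∂_k) / (image of ∂_{k+1}):

  H_0: rank C_0 − rank ∂_1 = 5 − 4 = 1, and the invariant factors of ∂_1 are all 1, so H_0 = Z.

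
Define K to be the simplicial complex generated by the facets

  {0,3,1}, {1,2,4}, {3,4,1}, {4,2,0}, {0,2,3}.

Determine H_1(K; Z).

H_1 ≅ Z.

Order the vertices as 0 < 1 < 2 < 3 < 4. Listing each simplex with vertices in this order, K has dimension 2 with simplices:

  0-simplices (5): [0], [1], [2], [3], [4]
  1-simplices (10): [0,1], [0,2], [0,3], [0,4], [1,2], [1,3], [1,4], [2,3], [2,4], [3,4]
  2-simplices (5): [0,1,3], [0,2,3], [0,2,4], [1,2,4], [1,3,4]

giving chain groups C_0 ≅ Z^5, C_1 ≅ Z^10, C_2 ≅ Z^5.

∂_1: C_1 → C_0 maps an edge to its endpoints' difference, ∂[p,q] = q − p. For instance
  ∂[3,4] = [4] − [3].
This gives a 5×10 integer matrix of rank 4; reducing to Smith normal form yields diagonal entries (1,1,1,1).

∂_2: C_2 → C_1 sends each 2-simplex [p,q,r] to [q,r] − [p,r] + [p,q]. For instance
  ∂[1,2,4] = [2,4] − [1,4] + [1,2],
  ∂[0,2,3] = [2,3] − [0,3] + [0,2].
The 10×5 boundary matrix has rank 5 and Smith normal form diag(1,1,1,1,1).

From H_k ≅ ker(∂_k) / im(∂_{k+1}) we obtain:

  H_1: rank ker ∂_1 − rank ∂_2 = (10 − 4) − 5 = 1, and the invariant factors of ∂_2 are all 1, so H_1 = Z.

(K is a triangulation of the Möbius band.)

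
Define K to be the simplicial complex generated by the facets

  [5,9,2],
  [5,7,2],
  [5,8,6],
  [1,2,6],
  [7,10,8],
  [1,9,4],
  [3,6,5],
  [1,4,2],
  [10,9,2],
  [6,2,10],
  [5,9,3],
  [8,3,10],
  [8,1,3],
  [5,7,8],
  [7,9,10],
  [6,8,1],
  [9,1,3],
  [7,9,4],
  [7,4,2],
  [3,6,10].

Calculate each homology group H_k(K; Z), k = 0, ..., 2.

H_0 = Z,  H_1 = Z × Z/2,  H_2 = 0.

K has 10 vertices, 30 edges, 20 triangles.
rank ∂_0 = 0, rank ∂_1 = 9 ⇒ b_0 = 10 − 0 − 9 = 1; all invariant factors of ∂_1 are 1 so no torsion. So H_0 ≅ Z.
rank ∂_1 = 9, rank ∂_2 = 20 ⇒ b_1 = 30 − 9 − 20 = 1; ∂_2 has invariant factor(s) [2] giving torsion. So H_1 ≅ Z × Z/2.
rank ∂_2 = 20, rank ∂_3 = 0 ⇒ b_2 = 20 − 20 − 0 = 0. So H_2 ≅ 0.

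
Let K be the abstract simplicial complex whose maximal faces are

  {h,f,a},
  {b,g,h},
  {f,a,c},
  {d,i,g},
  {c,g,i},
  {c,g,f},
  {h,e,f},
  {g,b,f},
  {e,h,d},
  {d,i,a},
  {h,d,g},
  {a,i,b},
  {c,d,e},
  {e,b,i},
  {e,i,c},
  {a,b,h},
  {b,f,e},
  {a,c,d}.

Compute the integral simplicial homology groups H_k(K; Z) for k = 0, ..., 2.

H_0 ≅ Z,  H_1 ≅ Z ⊕ Z_2,  H_2 = 0.

Fix the vertex order a < b < c < d < e < f < g < h < i and write every simplex with vertices in increasing order. Then dim K = 2 and the simplices of K are:

  0-simplices (9): a, b, c, d, e, f, g, h, i
  1-simplices (27): ab, ac, ad, af, ah, ai, be, bf, bg, bh, bi, cd, ce, cf, cg, ci, de, dg, dh, di, ef, eh, ei, fg, fh, gh, gi
  2-simplices (18): abh, abi, acd, acf, adi, afh, bef, bei, bfg, bgh, cde, cei, cfg, cgi, deh, dgh, dgi, efh

Hence C_0 ≅ Z^9, C_1 ≅ Z^27, C_2 ≅ Z^18.

Boundary ∂_1: C_1 → C_0 maps an edge to its endpoints' difference, ∂[p,q] = q − p. For instance
  ∂ac = c − a.
This gives a 9×27 integer matrix of rank 8; reducing to Smith normal form yields diagonal entries (1,1,1,1,1,1,1,1).

Boundary ∂_2: C_2 → C_1 sends each 2-simplex [p,q,r] to [q,r] − [p,r] + [p,q]. For instance
  ∂dgh = gh − dh + dg,
  ∂bgh = gh − bh + bg.
The 27×18 boundary matrix has rank 18 and Smith normal form diag(1,1,1,1,1,1,1,1,1,1,1,1,1,1,1,1,1,2).

Now H_k = ker ∂_k / im ∂_{k+1}, so:

  H_0: rank C_0 − rank ∂_1 = 9 − 8 = 1, and the invariant factors of ∂_1 are all 1, so H_0 ≅ Z.
  H_1: rank ker ∂_1 − rank ∂_2 = (27 − 8) − 18 = 1, and ∂_2 has invariant factor 2 > 1, so H_1 ≅ Z ⊕ Z_2.
  H_2: rank ker ∂_2 − rank ∂_3 = (18 − 18) − 0 = 0, and there is no ∂_3, so H_2 ≅ 0.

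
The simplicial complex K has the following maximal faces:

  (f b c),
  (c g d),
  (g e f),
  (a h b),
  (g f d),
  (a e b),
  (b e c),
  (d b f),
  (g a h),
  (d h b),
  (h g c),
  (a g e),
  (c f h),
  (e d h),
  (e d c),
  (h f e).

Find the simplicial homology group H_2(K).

K has 8 vertices, 24 edges, 16 triangles.
rank ∂_2 = 15, rank ∂_3 = 0 ⇒ b_2 = 16 − 15 − 0 = 1. So H_2 ≅ Z.

H_2 ≅ Z.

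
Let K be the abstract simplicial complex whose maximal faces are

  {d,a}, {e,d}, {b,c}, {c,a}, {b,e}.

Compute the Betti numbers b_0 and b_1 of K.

We work with the vertex ordering a < b < c < d < e. The simplices of K, each written with vertices in increasing order, are:

  0-simplices (5): a, b, c, d, e
  1-simplices (5): ac, ad, bc, be, de

giving chain groups C_0 ≅ Z^5, C_1 ≅ Z^5.

The boundary map ∂_1: C_1 → C_0 is given by ∂[p,q] = [q] − [p]. For instance
  ∂ad = d − a.
The resulting 5×5 matrix has rank 4, and its Smith normal form has invariant factors (1,1,1,1).

Computing H_k = (kernel of ∂_k) / (image of ∂_{k+1}):

  H_0: rank C_0 − rank ∂_1 = 5 − 4 = 1, and the invariant factors of ∂_1 are all 1, so H_0 ≅ Z.
  H_1: rank ker ∂_1 − rank ∂_2 = (5 − 4) − 0 = 1, and there is no ∂_2, so H_1 ≅ Z.

As a check, the Euler characteristic is 5 − 5 = 0, which agrees with 1 − 1 = 0.
(K is a triangulation of the circle S^1.)

Hence the Betti numbers are b_0 = 1, b_1 = 1.

b_0 = 1, b_1 = 1.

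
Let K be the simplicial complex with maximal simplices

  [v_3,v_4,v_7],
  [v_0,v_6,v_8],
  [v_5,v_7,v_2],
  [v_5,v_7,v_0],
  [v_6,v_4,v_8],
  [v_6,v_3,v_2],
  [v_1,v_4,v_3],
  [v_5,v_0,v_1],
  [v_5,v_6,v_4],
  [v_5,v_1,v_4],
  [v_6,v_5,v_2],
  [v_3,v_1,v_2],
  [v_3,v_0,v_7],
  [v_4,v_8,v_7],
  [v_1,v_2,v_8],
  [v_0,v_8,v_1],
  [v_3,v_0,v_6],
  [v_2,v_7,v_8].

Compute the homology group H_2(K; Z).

Order the vertices as v_0 < v_1 < v_2 < v_3 < v_4 < v_5 < v_6 < v_7 < v_8. Listing each simplex with vertices in this order, K has dimension 2 with simplices:

  0-simplices (9): [v_0], [v_1], [v_2], [v_3], [v_4], [v_5], [v_6], [v_7], [v_8]
  1-simplices (27): (27 of them)
  2-simplices (18): (18 of them)

so the chain groups are C_0 ≅ Z^9, C_1 ≅ Z^27, C_2 ≅ Z^18.

Boundary ∂_1: C_1 → C_0 sends each edge [p,q] (with p < q) to q − p.
This gives a 9×27 integer matrix of rank 8; reducing to Smith normal form yields diagonal entries (1,1,1,1,1,1,1,1).

Boundary ∂_2: C_2 → C_1 maps a triangle to the signed sum of its edges. For instance
  ∂[v_1,v_4,v_5] = [v_4,v_5] − [v_1,v_5] + [v_1,v_4],
  ∂[v_0,v_3,v_7] = [v_3,v_7] − [v_0,v_7] + [v_0,v_3].
As a 27×18 matrix over Z this has rank 17, with invariant factors (1,1,1,1,1,1,1,1,1,1,1,1,1,1,1,1,1).

Reading off H_k = ker ∂_k / im ∂_{k+1}:

  H_2: rank ker ∂_2 − rank ∂_3 = (18 − 17) − 0 = 1, and there is no ∂_3, so H_2 = Z.

H_2 = Z.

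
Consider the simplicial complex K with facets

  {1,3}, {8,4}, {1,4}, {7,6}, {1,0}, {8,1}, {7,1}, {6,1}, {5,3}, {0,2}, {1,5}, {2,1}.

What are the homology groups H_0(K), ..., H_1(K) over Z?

Take the total order 0 < 1 < 2 < 3 < 4 < 5 < 6 < 7 < 8 on the vertex set. Then K (dimension 1) consists of the simplices:

  0-simplices (9): [0], [1], [2], [3], [4], [5], [6], [7], [8]
  1-simplices (12): [0,1], [0,2], [1,2], [1,3], [1,4], [1,5], [1,6], [1,7], [1,8], [3,5], [4,8], [6,7]

Hence C_0 ≅ Z^9, C_1 ≅ Z^12.

∂_1: C_1 → C_0 maps an edge to its endpoints' difference, ∂[p,q] = q − p.
The 9×12 boundary matrix has rank 8 and Smith normal form diag(1,1,1,1,1,1,1,1).

Computing H_k = (kernel of ∂_k) / (image of ∂_{k+1}):

  H_0: rank C_0 − rank ∂_1 = 9 − 8 = 1, and the invariant factors of ∂_1 are all 1, so H_0 ≅ Z.
  H_1: rank ker ∂_1 − rank ∂_2 = (12 − 8) − 0 = 4, and there is no ∂_2, so H_1 ≅ Z^4.

As a check, the Euler characteristic is 9 − 12 = -3, which agrees with 1 − 4 = -3.

H_0 = Z,  H_1 = Z^4.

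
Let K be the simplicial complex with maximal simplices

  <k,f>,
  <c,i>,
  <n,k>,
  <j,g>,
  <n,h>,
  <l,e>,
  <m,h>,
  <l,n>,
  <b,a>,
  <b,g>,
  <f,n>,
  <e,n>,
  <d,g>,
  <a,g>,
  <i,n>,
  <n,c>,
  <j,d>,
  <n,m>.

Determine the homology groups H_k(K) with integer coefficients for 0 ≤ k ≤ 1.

H_0 = Z^2,  H_1 = Z^6.

Take the total order a < b < c < d < e < f < g < h < i < j < k < l < m < n on the vertex set. Then K (dimension 1) consists of the simplices:

  0-simplices (14): a, b, c, d, e, f, g, h, i, j, k, l, m, n
  1-simplices (18): ab, ag, bg, ci, cn, dg, dj, el, en, fk, fn, gj, hm, hn, in, kn, ln, mn

giving chain groups C_0 ≅ Z^14, C_1 ≅ Z^18.

Boundary ∂_1: C_1 → C_0 is given by ∂[p,q] = [q] − [p]. For instance
  ∂el = l − e.
The 14×18 boundary matrix has rank 12 and Smith normal form diag(1,1,1,1,1,1,1,1,1,1,1,1).

From H_k ≅ ker(∂_k) / im(∂_{k+1}) we obtain:

  H_0: rank C_0 − rank ∂_1 = 14 − 12 = 2, and the invariant factors of ∂_1 are all 1, so H_0 ≅ Z^2.
  H_1: rank ker ∂_1 − rank ∂_2 = (18 − 12) − 0 = 6, and there is no ∂_2, so H_1 ≅ Z^6.

As a check, the Euler characteristic is 14 − 18 = -4, which agrees with 2 − 6 = -4.
(K is a triangulation of the disjoint union of a wedge of 4 circles and a wedge of 2 circles.)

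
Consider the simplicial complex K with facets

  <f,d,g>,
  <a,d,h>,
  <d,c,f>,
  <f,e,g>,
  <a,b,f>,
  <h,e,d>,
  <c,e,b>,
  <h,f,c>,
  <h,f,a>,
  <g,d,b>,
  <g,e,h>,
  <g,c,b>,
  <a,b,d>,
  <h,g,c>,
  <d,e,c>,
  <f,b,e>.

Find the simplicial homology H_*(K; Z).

H_0 = Z,  H_1 = Z^2,  H_2 = Z.

K has 8 vertices, 24 edges, 16 triangles.
rank ∂_0 = 0, rank ∂_1 = 7 ⇒ b_0 = 8 − 0 − 7 = 1; all invariant factors of ∂_1 are 1 so no torsion. So H_0 ≅ Z.
rank ∂_1 = 7, rank ∂_2 = 15 ⇒ b_1 = 24 − 7 − 15 = 2; all invariant factors of ∂_2 are 1 so no torsion. So H_1 ≅ Z^2.
rank ∂_2 = 15, rank ∂_3 = 0 ⇒ b_2 = 16 − 15 − 0 = 1. So H_2 ≅ Z.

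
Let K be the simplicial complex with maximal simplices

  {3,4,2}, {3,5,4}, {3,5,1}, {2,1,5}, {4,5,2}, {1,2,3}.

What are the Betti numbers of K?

b_0 = 1, b_1 = 0, b_2 = 1.

K has 5 vertices, 9 edges, 6 triangles.
rank ∂_0 = 0, rank ∂_1 = 4 ⇒ b_0 = 5 − 0 − 4 = 1; all invariant factors of ∂_1 are 1 so no torsion. So H_0 = Z.
rank ∂_1 = 4, rank ∂_2 = 5 ⇒ b_1 = 9 − 4 − 5 = 0; all invariant factors of ∂_2 are 1 so no torsion. So H_1 = 0.
rank ∂_2 = 5, rank ∂_3 = 0 ⇒ b_2 = 6 − 5 − 0 = 1. So H_2 = Z.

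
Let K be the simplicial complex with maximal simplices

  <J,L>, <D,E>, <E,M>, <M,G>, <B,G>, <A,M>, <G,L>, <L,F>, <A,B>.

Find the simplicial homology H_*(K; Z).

K has 9 vertices, 9 edges.
rank ∂_0 = 0, rank ∂_1 = 8 ⇒ b_0 = 9 − 0 − 8 = 1; all invariant factors of ∂_1 are 1 so no torsion. So H_0 = Z.
rank ∂_1 = 8, rank ∂_2 = 0 ⇒ b_1 = 9 − 8 − 0 = 1. So H_1 = Z.

H_0 = Z,  H_1 = Z.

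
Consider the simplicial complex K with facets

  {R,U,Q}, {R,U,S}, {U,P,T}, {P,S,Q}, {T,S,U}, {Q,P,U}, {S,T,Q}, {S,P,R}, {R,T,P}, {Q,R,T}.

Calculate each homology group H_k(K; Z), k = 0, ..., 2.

K has 6 vertices, 15 edges, 10 triangles.
rank ∂_0 = 0, rank ∂_1 = 5 ⇒ b_0 = 6 − 0 − 5 = 1; all invariant factors of ∂_1 are 1 so no torsion. So H_0 ≅ Z.
rank ∂_1 = 5, rank ∂_2 = 10 ⇒ b_1 = 15 − 5 − 10 = 0; ∂_2 has invariant factor(s) [2] giving torsion. So H_1 ≅ Z/2.
rank ∂_2 = 10, rank ∂_3 = 0 ⇒ b_2 = 10 − 10 − 0 = 0. So H_2 ≅ 0.

H_0 ≅ Z,  H_1 ≅ Z/2,  H_2 = 0.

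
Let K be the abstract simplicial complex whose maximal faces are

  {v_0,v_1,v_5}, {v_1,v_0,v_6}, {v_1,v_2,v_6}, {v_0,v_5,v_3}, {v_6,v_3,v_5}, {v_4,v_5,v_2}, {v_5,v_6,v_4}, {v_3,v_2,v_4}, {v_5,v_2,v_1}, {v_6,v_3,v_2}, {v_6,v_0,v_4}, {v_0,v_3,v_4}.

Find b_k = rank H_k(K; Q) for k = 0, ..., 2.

b_0 = 1, b_1 = 0, b_2 = 0.

Take the total order v_0 < v_1 < v_2 < v_3 < v_4 < v_5 < v_6 on the vertex set. Then K (dimension 2) consists of the simplices:

  0-simplices (7): [v_0], [v_1], [v_2], [v_3], [v_4], [v_5], [v_6]
  1-simplices (18): (18 of them)
  2-simplices (12): (12 of them)

giving chain groups C_0 ≅ Z^7, C_1 ≅ Z^18, C_2 ≅ Z^12.

The boundary map ∂_1: C_1 → C_0 sends each edge [p,q] (with p < q) to q − p. For instance
  ∂[v_0,v_1] = [v_1] − [v_0].
This gives a 7×18 integer matrix of rank 6; reducing to Smith normal form yields diagonal entries (1,1,1,1,1,1).

Boundary ∂_2: C_2 → C_1 sends each 2-simplex [p,q,r] to [q,r] − [p,r] + [p,q]. For instance
  ∂[v_2,v_4,v_5] = [v_4,v_5] − [v_2,v_5] + [v_2,v_4],
  ∂[v_0,v_4,v_6] = [v_4,v_6] − [v_0,v_6] + [v_0,v_4].
This gives a 18×12 integer matrix of rank 12; reducing to Smith normal form yields diagonal entries (1,1,1,1,1,1,1,1,1,1,1,2).

Now H_k = ker ∂_k / im ∂_{k+1}, so:

  H_0: rank C_0 − rank ∂_1 = 7 − 6 = 1, and the invariant factors of ∂_1 are all 1, so H_0 = Z.
  H_1: rank ker ∂_1 − rank ∂_2 = (18 − 6) − 12 = 0, and ∂_2 has invariant factor 2 > 1, so H_1 = Z/2.
  H_2: rank ker ∂_2 − rank ∂_3 = (12 − 12) − 0 = 0, and there is no ∂_3, so H_2 = 0.

Hence the Betti numbers are b_0 = 1, b_1 = 0, b_2 = 0.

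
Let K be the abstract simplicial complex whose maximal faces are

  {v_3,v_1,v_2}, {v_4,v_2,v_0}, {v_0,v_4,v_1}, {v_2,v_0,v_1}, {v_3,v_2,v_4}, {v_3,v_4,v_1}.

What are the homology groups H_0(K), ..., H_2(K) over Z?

H_0 = Z,  H_1 = 0,  H_2 = Z.

We work with the vertex ordering v_0 < v_1 < v_2 < v_3 < v_4. The simplices of K, each written with vertices in increasing order, are:

  0-simplices (5): [v_0], [v_1], [v_2], [v_3], [v_4]
  1-simplices (9): [v_0,v_1], [v_0,v_2], [v_0,v_4], [v_1,v_2], [v_1,v_3], [v_1,v_4], [v_2,v_3], [v_2,v_4], [v_3,v_4]
  2-simplices (6): [v_0,v_1,v_2], [v_0,v_1,v_4], [v_0,v_2,v_4], [v_1,v_2,v_3], [v_1,v_3,v_4], [v_2,v_3,v_4]

Hence C_0 ≅ Z^5, C_1 ≅ Z^9, C_2 ≅ Z^6.

The boundary map ∂_1: C_1 → C_0 maps an edge to its endpoints' difference, ∂[p,q] = q − p.
This gives a 5×9 integer matrix of rank 4; reducing to Smith normal form yields diagonal entries (1,1,1,1).

Boundary ∂_2: C_2 → C_1 sends each 2-simplex [p,q,r] to [q,r] − [p,r] + [p,q]. For instance
  ∂[v_0,v_1,v_2] = [v_1,v_2] − [v_0,v_2] + [v_0,v_1],
  ∂[v_0,v_2,v_4] = [v_2,v_4] − [v_0,v_4] + [v_0,v_2].
The resulting 9×6 matrix has rank 5, and its Smith normal form has invariant factors (1,1,1,1,1).

From H_k ≅ ker(∂_k) / im(∂_{k+1}) we obtain:

  H_0: rank C_0 − rank ∂_1 = 5 − 4 = 1, and the invariant factors of ∂_1 are all 1, so H_0 = Z.
  H_1: rank ker ∂_1 − rank ∂_2 = (9 − 4) − 5 = 0, and the invariant factors of ∂_2 are all 1, so H_1 = 0.
  H_2: rank ker ∂_2 − rank ∂_3 = (6 − 5) − 0 = 1, and there is no ∂_3, so H_2 = Z.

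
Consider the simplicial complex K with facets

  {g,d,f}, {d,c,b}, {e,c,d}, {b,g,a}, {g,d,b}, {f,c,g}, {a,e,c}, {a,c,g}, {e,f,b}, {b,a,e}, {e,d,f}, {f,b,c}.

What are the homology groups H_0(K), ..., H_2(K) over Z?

H_0 ≅ Z,  H_1 ≅ Z/2,  H_2 = 0.

Take the total order a < b < c < d < e < f < g on the vertex set. Then K (dimension 2) consists of the simplices:

  0-simplices (7): a, b, c, d, e, f, g
  1-simplices (18): ab, ac, ae, ag, bc, bd, be, bf, bg, cd, ce, cf, cg, de, df, dg, ef, fg
  2-simplices (12): abe, abg, ace, acg, bcd, bcf, bdg, bef, cde, cfg, def, dfg

giving chain groups C_0 ≅ Z^7, C_1 ≅ Z^18, C_2 ≅ Z^12.

∂_1: C_1 → C_0 maps an edge to its endpoints' difference, ∂[p,q] = q − p. For instance
  ∂ab = b − a.
As a 7×18 matrix over Z this has rank 6, with invariant factors (1,1,1,1,1,1).

∂_2: C_2 → C_1 maps a triangle to the signed sum of its edges. For instance
  ∂bdg = dg − bg + bd,
  ∂ace = ce − ae + ac.
As a 18×12 matrix over Z this has rank 12, with invariant factors (1,1,1,1,1,1,1,1,1,1,1,2).

Reading off H_k = ker ∂_k / im ∂_{k+1}:

  H_0: rank C_0 − rank ∂_1 = 7 − 6 = 1, and the invariant factors of ∂_1 are all 1, so H_0 ≅ Z.
  H_1: rank ker ∂_1 − rank ∂_2 = (18 − 6) − 12 = 0, and ∂_2 has invariant factor 2 > 1, so H_1 ≅ Z/2.
  H_2: rank ker ∂_2 − rank ∂_3 = (12 − 12) − 0 = 0, and there is no ∂_3, so H_2 ≅ 0.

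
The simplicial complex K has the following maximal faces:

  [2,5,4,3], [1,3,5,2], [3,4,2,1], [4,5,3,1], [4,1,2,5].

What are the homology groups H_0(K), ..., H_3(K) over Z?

Order the vertices as 1 < 2 < 3 < 4 < 5. Listing each simplex with vertices in this order, K has dimension 3 with simplices:

  0-simplices (5): [1], [2], [3], [4], [5]
  1-simplices (10): [1,2], [1,3], [1,4], [1,5], [2,3], [2,4], [2,5], [3,4], [3,5], [4,5]
  2-simplices (10): [1,2,3], [1,2,4], [1,2,5], [1,3,4], [1,3,5], [1,4,5], [2,3,4], [2,3,5], [2,4,5], [3,4,5]
  3-simplices (5): [1,2,3,4], [1,2,3,5], [1,2,4,5], [1,3,4,5], [2,3,4,5]

Hence C_0 ≅ Z^5, C_1 ≅ Z^10, C_2 ≅ Z^10, C_3 ≅ Z^5.

∂_1: C_1 → C_0 is given by ∂[p,q] = [q] − [p]. For instance
  ∂[3,4] = [4] − [3].
As a 5×10 matrix over Z this has rank 4, with invariant factors (1,1,1,1).

∂_2: C_2 → C_1 maps a triangle to the signed sum of its edges. For instance
  ∂[2,3,5] = [3,5] − [2,5] + [2,3],
  ∂[1,2,3] = [2,3] − [1,3] + [1,2].
As a 10×10 matrix over Z this has rank 6, with invariant factors (1,1,1,1,1,1).

Boundary ∂_3: C_3 → C_2 sends each 3-simplex σ to the alternating sum Σ_i (−1)^i (σ with its i-th vertex removed). For instance
  ∂[1,2,3,4] = [2,3,4] − [1,3,4] + [1,2,4] − [1,2,3],
  ∂[1,2,3,5] = [2,3,5] − [1,3,5] + [1,2,5] − [1,2,3].
As a 10×5 matrix over Z this has rank 4, with invariant factors (1,1,1,1).

Now H_k = ker ∂_k / im ∂_{k+1}, so:

  H_0: rank C_0 − rank ∂_1 = 5 − 4 = 1, and the invariant factors of ∂_1 are all 1, so H_0 ≅ Z.
  H_1: rank ker ∂_1 − rank ∂_2 = (10 − 4) − 6 = 0, and the invariant factors of ∂_2 are all 1, so H_1 ≅ 0.
  H_2: rank ker ∂_2 − rank ∂_3 = (10 − 6) − 4 = 0, and the invariant factors of ∂_3 are all 1, so H_2 ≅ 0.
  H_3: rank ker ∂_3 − rank ∂_4 = (5 − 4) − 0 = 1, and there is no ∂_4, so H_3 ≅ Z.

As a check, the Euler characteristic is 5 − 10 + 10 − 5 = 0, which agrees with 1 − 0 + 0 − 1 = 0.
(K is a triangulation of the 3-sphere S^3.)

H_0 = Z,  H_1 = 0,  H_2 = 0,  H_3 = Z.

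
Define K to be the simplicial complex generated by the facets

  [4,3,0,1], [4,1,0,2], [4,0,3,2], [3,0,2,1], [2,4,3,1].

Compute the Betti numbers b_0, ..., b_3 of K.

b_0 = 1, b_1 = 0, b_2 = 0, b_3 = 1.

Take the total order 0 < 1 < 2 < 3 < 4 on the vertex set. Then K (dimension 3) consists of the simplices:

  0-simplices (5): [0], [1], [2], [3], [4]
  1-simplices (10): [0,1], [0,2], [0,3], [0,4], [1,2], [1,3], [1,4], [2,3], [2,4], [3,4]
  2-simplices (10): [0,1,2], [0,1,3], [0,1,4], [0,2,3], [0,2,4], [0,3,4], [1,2,3], [1,2,4], [1,3,4], [2,3,4]
  3-simplices (5): [0,1,2,3], [0,1,2,4], [0,1,3,4], [0,2,3,4], [1,2,3,4]

giving chain groups C_0 ≅ Z^5, C_1 ≅ Z^10, C_2 ≅ Z^10, C_3 ≅ Z^5.

∂_1: C_1 → C_0 is given by ∂[p,q] = [q] − [p]. For instance
  ∂[1,3] = [3] − [1].
The resulting 5×10 matrix has rank 4, and its Smith normal form has invariant factors (1,1,1,1).

Boundary ∂_2: C_2 → C_1 acts by ∂[p,q,r] = [q,r] − [p,r] + [p,q]. For instance
  ∂[1,3,4] = [3,4] − [1,4] + [1,3],
  ∂[0,2,4] = [2,4] − [0,4] + [0,2].
This gives a 10×10 integer matrix of rank 6; reducing to Smith normal form yields diagonal entries (1,1,1,1,1,1).

∂_3: C_3 → C_2 sends each 3-simplex σ to the alternating sum Σ_i (−1)^i (σ with its i-th vertex removed). For instance
  ∂[0,2,3,4] = [2,3,4] − [0,3,4] + [0,2,4] − [0,2,3],
  ∂[0,1,2,3] = [1,2,3] − [0,2,3] + [0,1,3] − [0,1,2].
This gives a 10×5 integer matrix of rank 4; reducing to Smith normal form yields diagonal entries (1,1,1,1).

Now H_k = ker ∂_k / im ∂_{k+1}, so:

  H_0: rank C_0 − rank ∂_1 = 5 − 4 = 1, and the invariant factors of ∂_1 are all 1, so H_0 = Z.
  H_1: rank ker ∂_1 − rank ∂_2 = (10 − 4) − 6 = 0, and the invariant factors of ∂_2 are all 1, so H_1 = 0.
  H_2: rank ker ∂_2 − rank ∂_3 = (10 − 6) − 4 = 0, and the invariant factors of ∂_3 are all 1, so H_2 = 0.
  H_3: rank ker ∂_3 − rank ∂_4 = (5 − 4) − 0 = 1, and there is no ∂_4, so H_3 = Z.

(K is a triangulation of the 3-sphere S^3.)

Hence the Betti numbers are b_0 = 1, b_1 = 0, b_2 = 0, b_3 = 1.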